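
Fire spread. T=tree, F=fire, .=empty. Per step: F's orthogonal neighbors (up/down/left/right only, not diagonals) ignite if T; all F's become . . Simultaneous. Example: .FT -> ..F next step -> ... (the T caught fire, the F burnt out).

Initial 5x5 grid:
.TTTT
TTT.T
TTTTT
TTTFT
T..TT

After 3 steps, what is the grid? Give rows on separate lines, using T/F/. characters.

Step 1: 4 trees catch fire, 1 burn out
  .TTTT
  TTT.T
  TTTFT
  TTF.F
  T..FT
Step 2: 4 trees catch fire, 4 burn out
  .TTTT
  TTT.T
  TTF.F
  TF...
  T...F
Step 3: 4 trees catch fire, 4 burn out
  .TTTT
  TTF.F
  TF...
  F....
  T....

.TTTT
TTF.F
TF...
F....
T....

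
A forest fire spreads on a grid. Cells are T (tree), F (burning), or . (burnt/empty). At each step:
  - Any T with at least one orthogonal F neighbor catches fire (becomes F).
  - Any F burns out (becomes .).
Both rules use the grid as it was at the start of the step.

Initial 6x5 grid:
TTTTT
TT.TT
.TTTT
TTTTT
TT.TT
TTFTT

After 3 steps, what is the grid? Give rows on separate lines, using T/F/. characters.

Step 1: 2 trees catch fire, 1 burn out
  TTTTT
  TT.TT
  .TTTT
  TTTTT
  TT.TT
  TF.FT
Step 2: 4 trees catch fire, 2 burn out
  TTTTT
  TT.TT
  .TTTT
  TTTTT
  TF.FT
  F...F
Step 3: 4 trees catch fire, 4 burn out
  TTTTT
  TT.TT
  .TTTT
  TFTFT
  F...F
  .....

TTTTT
TT.TT
.TTTT
TFTFT
F...F
.....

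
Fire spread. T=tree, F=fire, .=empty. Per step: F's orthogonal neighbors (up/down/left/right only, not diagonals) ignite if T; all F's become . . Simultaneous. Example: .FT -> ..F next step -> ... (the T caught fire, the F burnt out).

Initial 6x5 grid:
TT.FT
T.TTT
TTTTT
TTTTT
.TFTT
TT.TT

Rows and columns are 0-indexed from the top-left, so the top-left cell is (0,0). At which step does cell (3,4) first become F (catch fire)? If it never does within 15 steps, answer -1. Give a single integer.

Step 1: cell (3,4)='T' (+5 fires, +2 burnt)
Step 2: cell (3,4)='T' (+9 fires, +5 burnt)
Step 3: cell (3,4)='F' (+6 fires, +9 burnt)
  -> target ignites at step 3
Step 4: cell (3,4)='.' (+1 fires, +6 burnt)
Step 5: cell (3,4)='.' (+1 fires, +1 burnt)
Step 6: cell (3,4)='.' (+1 fires, +1 burnt)
Step 7: cell (3,4)='.' (+1 fires, +1 burnt)
Step 8: cell (3,4)='.' (+0 fires, +1 burnt)
  fire out at step 8

3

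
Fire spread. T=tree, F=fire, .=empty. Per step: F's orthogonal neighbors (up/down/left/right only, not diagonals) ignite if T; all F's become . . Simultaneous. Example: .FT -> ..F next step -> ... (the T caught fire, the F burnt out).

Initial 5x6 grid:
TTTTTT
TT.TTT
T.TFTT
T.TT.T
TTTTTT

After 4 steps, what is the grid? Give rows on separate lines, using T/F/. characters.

Step 1: 4 trees catch fire, 1 burn out
  TTTTTT
  TT.FTT
  T.F.FT
  T.TF.T
  TTTTTT
Step 2: 5 trees catch fire, 4 burn out
  TTTFTT
  TT..FT
  T....F
  T.F..T
  TTTFTT
Step 3: 6 trees catch fire, 5 burn out
  TTF.FT
  TT...F
  T.....
  T....F
  TTF.FT
Step 4: 4 trees catch fire, 6 burn out
  TF...F
  TT....
  T.....
  T.....
  TF...F

TF...F
TT....
T.....
T.....
TF...F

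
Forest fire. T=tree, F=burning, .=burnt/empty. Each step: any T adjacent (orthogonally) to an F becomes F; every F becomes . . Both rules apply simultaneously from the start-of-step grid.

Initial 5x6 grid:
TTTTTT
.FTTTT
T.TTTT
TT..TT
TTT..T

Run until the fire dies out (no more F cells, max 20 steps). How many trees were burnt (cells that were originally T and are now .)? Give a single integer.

Step 1: +2 fires, +1 burnt (F count now 2)
Step 2: +4 fires, +2 burnt (F count now 4)
Step 3: +3 fires, +4 burnt (F count now 3)
Step 4: +3 fires, +3 burnt (F count now 3)
Step 5: +3 fires, +3 burnt (F count now 3)
Step 6: +1 fires, +3 burnt (F count now 1)
Step 7: +1 fires, +1 burnt (F count now 1)
Step 8: +0 fires, +1 burnt (F count now 0)
Fire out after step 8
Initially T: 23, now '.': 24
Total burnt (originally-T cells now '.'): 17

Answer: 17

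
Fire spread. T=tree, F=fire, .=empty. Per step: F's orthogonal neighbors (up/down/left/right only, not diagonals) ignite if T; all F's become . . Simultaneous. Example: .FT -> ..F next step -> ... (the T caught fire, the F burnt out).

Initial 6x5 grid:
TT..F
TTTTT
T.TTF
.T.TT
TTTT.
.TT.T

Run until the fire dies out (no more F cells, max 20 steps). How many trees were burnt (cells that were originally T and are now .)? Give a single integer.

Step 1: +3 fires, +2 burnt (F count now 3)
Step 2: +3 fires, +3 burnt (F count now 3)
Step 3: +2 fires, +3 burnt (F count now 2)
Step 4: +2 fires, +2 burnt (F count now 2)
Step 5: +4 fires, +2 burnt (F count now 4)
Step 6: +5 fires, +4 burnt (F count now 5)
Step 7: +0 fires, +5 burnt (F count now 0)
Fire out after step 7
Initially T: 20, now '.': 29
Total burnt (originally-T cells now '.'): 19

Answer: 19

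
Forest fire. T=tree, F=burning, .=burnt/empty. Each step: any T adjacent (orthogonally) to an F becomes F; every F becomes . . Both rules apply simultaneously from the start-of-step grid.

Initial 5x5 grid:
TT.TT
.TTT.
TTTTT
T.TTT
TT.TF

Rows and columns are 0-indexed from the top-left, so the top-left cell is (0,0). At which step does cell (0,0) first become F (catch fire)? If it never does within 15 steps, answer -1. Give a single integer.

Step 1: cell (0,0)='T' (+2 fires, +1 burnt)
Step 2: cell (0,0)='T' (+2 fires, +2 burnt)
Step 3: cell (0,0)='T' (+2 fires, +2 burnt)
Step 4: cell (0,0)='T' (+2 fires, +2 burnt)
Step 5: cell (0,0)='T' (+3 fires, +2 burnt)
Step 6: cell (0,0)='T' (+3 fires, +3 burnt)
Step 7: cell (0,0)='T' (+2 fires, +3 burnt)
Step 8: cell (0,0)='F' (+2 fires, +2 burnt)
  -> target ignites at step 8
Step 9: cell (0,0)='.' (+1 fires, +2 burnt)
Step 10: cell (0,0)='.' (+0 fires, +1 burnt)
  fire out at step 10

8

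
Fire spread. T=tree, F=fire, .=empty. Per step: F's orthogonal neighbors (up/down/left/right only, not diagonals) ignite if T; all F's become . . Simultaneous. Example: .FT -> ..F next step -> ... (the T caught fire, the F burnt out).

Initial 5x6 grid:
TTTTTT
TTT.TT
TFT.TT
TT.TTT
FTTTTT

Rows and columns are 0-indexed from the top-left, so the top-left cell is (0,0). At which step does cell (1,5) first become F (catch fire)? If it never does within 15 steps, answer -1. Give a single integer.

Step 1: cell (1,5)='T' (+6 fires, +2 burnt)
Step 2: cell (1,5)='T' (+4 fires, +6 burnt)
Step 3: cell (1,5)='T' (+3 fires, +4 burnt)
Step 4: cell (1,5)='T' (+3 fires, +3 burnt)
Step 5: cell (1,5)='T' (+3 fires, +3 burnt)
Step 6: cell (1,5)='T' (+4 fires, +3 burnt)
Step 7: cell (1,5)='F' (+2 fires, +4 burnt)
  -> target ignites at step 7
Step 8: cell (1,5)='.' (+0 fires, +2 burnt)
  fire out at step 8

7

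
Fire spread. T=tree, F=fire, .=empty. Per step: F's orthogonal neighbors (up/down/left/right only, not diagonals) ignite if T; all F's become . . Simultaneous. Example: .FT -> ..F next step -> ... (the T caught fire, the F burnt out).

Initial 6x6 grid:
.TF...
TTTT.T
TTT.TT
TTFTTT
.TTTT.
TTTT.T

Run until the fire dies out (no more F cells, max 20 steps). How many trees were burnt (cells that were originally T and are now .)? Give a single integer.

Answer: 24

Derivation:
Step 1: +6 fires, +2 burnt (F count now 6)
Step 2: +8 fires, +6 burnt (F count now 8)
Step 3: +7 fires, +8 burnt (F count now 7)
Step 4: +2 fires, +7 burnt (F count now 2)
Step 5: +1 fires, +2 burnt (F count now 1)
Step 6: +0 fires, +1 burnt (F count now 0)
Fire out after step 6
Initially T: 25, now '.': 35
Total burnt (originally-T cells now '.'): 24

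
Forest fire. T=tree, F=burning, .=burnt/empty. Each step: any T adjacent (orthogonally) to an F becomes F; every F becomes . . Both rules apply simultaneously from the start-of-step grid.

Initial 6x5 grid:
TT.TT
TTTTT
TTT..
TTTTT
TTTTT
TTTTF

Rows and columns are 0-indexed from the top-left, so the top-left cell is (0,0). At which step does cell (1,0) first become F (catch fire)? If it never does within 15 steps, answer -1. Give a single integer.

Step 1: cell (1,0)='T' (+2 fires, +1 burnt)
Step 2: cell (1,0)='T' (+3 fires, +2 burnt)
Step 3: cell (1,0)='T' (+3 fires, +3 burnt)
Step 4: cell (1,0)='T' (+3 fires, +3 burnt)
Step 5: cell (1,0)='T' (+3 fires, +3 burnt)
Step 6: cell (1,0)='T' (+3 fires, +3 burnt)
Step 7: cell (1,0)='T' (+3 fires, +3 burnt)
Step 8: cell (1,0)='F' (+4 fires, +3 burnt)
  -> target ignites at step 8
Step 9: cell (1,0)='.' (+2 fires, +4 burnt)
Step 10: cell (1,0)='.' (+0 fires, +2 burnt)
  fire out at step 10

8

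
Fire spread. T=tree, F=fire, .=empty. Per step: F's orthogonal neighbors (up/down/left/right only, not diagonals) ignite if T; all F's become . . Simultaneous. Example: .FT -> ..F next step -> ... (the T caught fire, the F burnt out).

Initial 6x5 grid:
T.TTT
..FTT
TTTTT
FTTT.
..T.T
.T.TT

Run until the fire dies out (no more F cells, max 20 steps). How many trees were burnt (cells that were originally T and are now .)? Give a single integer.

Answer: 14

Derivation:
Step 1: +5 fires, +2 burnt (F count now 5)
Step 2: +5 fires, +5 burnt (F count now 5)
Step 3: +4 fires, +5 burnt (F count now 4)
Step 4: +0 fires, +4 burnt (F count now 0)
Fire out after step 4
Initially T: 19, now '.': 25
Total burnt (originally-T cells now '.'): 14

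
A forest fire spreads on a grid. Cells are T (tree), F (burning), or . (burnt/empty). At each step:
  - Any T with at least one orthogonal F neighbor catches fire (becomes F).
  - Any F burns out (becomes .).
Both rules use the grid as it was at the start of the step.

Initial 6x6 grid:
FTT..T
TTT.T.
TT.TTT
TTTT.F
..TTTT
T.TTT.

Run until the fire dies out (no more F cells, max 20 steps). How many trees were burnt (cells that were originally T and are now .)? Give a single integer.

Answer: 22

Derivation:
Step 1: +4 fires, +2 burnt (F count now 4)
Step 2: +5 fires, +4 burnt (F count now 5)
Step 3: +7 fires, +5 burnt (F count now 7)
Step 4: +4 fires, +7 burnt (F count now 4)
Step 5: +2 fires, +4 burnt (F count now 2)
Step 6: +0 fires, +2 burnt (F count now 0)
Fire out after step 6
Initially T: 24, now '.': 34
Total burnt (originally-T cells now '.'): 22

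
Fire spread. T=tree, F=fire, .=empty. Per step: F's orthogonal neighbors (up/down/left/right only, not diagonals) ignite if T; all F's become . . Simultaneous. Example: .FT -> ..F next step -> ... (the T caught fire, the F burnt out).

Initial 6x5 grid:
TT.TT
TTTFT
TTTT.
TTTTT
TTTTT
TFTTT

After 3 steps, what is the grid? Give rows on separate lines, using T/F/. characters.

Step 1: 7 trees catch fire, 2 burn out
  TT.FT
  TTF.F
  TTTF.
  TTTTT
  TFTTT
  F.FTT
Step 2: 8 trees catch fire, 7 burn out
  TT..F
  TF...
  TTF..
  TFTFT
  F.FTT
  ...FT
Step 3: 8 trees catch fire, 8 burn out
  TF...
  F....
  TF...
  F.F.F
  ...FT
  ....F

TF...
F....
TF...
F.F.F
...FT
....F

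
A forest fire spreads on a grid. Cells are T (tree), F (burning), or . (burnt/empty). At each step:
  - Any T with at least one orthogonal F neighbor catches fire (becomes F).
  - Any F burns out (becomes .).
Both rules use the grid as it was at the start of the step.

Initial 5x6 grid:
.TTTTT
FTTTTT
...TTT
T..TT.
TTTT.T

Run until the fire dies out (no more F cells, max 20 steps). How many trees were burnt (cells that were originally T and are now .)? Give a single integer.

Step 1: +1 fires, +1 burnt (F count now 1)
Step 2: +2 fires, +1 burnt (F count now 2)
Step 3: +2 fires, +2 burnt (F count now 2)
Step 4: +3 fires, +2 burnt (F count now 3)
Step 5: +4 fires, +3 burnt (F count now 4)
Step 6: +4 fires, +4 burnt (F count now 4)
Step 7: +1 fires, +4 burnt (F count now 1)
Step 8: +1 fires, +1 burnt (F count now 1)
Step 9: +1 fires, +1 burnt (F count now 1)
Step 10: +1 fires, +1 burnt (F count now 1)
Step 11: +0 fires, +1 burnt (F count now 0)
Fire out after step 11
Initially T: 21, now '.': 29
Total burnt (originally-T cells now '.'): 20

Answer: 20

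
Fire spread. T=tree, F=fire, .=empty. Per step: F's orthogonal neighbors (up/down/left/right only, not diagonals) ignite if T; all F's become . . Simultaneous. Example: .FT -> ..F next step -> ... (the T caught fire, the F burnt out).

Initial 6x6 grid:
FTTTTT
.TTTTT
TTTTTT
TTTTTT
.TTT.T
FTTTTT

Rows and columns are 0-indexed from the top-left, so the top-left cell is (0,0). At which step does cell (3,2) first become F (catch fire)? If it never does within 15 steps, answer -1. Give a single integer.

Step 1: cell (3,2)='T' (+2 fires, +2 burnt)
Step 2: cell (3,2)='T' (+4 fires, +2 burnt)
Step 3: cell (3,2)='T' (+6 fires, +4 burnt)
Step 4: cell (3,2)='F' (+8 fires, +6 burnt)
  -> target ignites at step 4
Step 5: cell (3,2)='.' (+5 fires, +8 burnt)
Step 6: cell (3,2)='.' (+4 fires, +5 burnt)
Step 7: cell (3,2)='.' (+2 fires, +4 burnt)
Step 8: cell (3,2)='.' (+0 fires, +2 burnt)
  fire out at step 8

4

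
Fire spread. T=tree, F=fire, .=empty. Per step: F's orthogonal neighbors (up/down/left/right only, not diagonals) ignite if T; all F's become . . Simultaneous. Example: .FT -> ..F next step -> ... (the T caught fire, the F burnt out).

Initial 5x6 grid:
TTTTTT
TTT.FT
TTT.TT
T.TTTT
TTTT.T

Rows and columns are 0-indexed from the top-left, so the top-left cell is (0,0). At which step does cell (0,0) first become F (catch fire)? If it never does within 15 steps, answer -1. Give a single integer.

Step 1: cell (0,0)='T' (+3 fires, +1 burnt)
Step 2: cell (0,0)='T' (+4 fires, +3 burnt)
Step 3: cell (0,0)='T' (+3 fires, +4 burnt)
Step 4: cell (0,0)='T' (+5 fires, +3 burnt)
Step 5: cell (0,0)='F' (+4 fires, +5 burnt)
  -> target ignites at step 5
Step 6: cell (0,0)='.' (+3 fires, +4 burnt)
Step 7: cell (0,0)='.' (+2 fires, +3 burnt)
Step 8: cell (0,0)='.' (+1 fires, +2 burnt)
Step 9: cell (0,0)='.' (+0 fires, +1 burnt)
  fire out at step 9

5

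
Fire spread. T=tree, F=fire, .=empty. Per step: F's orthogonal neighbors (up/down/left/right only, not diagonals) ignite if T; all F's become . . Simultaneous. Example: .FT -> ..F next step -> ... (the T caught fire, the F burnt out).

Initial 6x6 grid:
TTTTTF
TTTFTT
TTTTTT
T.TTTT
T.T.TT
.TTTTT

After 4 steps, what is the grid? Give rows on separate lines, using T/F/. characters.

Step 1: 6 trees catch fire, 2 burn out
  TTTFF.
  TTF.FF
  TTTFTT
  T.TTTT
  T.T.TT
  .TTTTT
Step 2: 6 trees catch fire, 6 burn out
  TTF...
  TF....
  TTF.FF
  T.TFTT
  T.T.TT
  .TTTTT
Step 3: 6 trees catch fire, 6 burn out
  TF....
  F.....
  TF....
  T.F.FF
  T.T.TT
  .TTTTT
Step 4: 5 trees catch fire, 6 burn out
  F.....
  ......
  F.....
  T.....
  T.F.FF
  .TTTTT

F.....
......
F.....
T.....
T.F.FF
.TTTTT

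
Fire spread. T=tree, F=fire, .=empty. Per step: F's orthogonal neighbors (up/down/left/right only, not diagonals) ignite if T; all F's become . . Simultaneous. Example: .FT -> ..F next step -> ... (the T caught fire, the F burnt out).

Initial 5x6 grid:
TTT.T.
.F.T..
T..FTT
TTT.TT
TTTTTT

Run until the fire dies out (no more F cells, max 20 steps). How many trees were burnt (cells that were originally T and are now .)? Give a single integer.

Answer: 18

Derivation:
Step 1: +3 fires, +2 burnt (F count now 3)
Step 2: +4 fires, +3 burnt (F count now 4)
Step 3: +2 fires, +4 burnt (F count now 2)
Step 4: +2 fires, +2 burnt (F count now 2)
Step 5: +1 fires, +2 burnt (F count now 1)
Step 6: +2 fires, +1 burnt (F count now 2)
Step 7: +2 fires, +2 burnt (F count now 2)
Step 8: +1 fires, +2 burnt (F count now 1)
Step 9: +1 fires, +1 burnt (F count now 1)
Step 10: +0 fires, +1 burnt (F count now 0)
Fire out after step 10
Initially T: 19, now '.': 29
Total burnt (originally-T cells now '.'): 18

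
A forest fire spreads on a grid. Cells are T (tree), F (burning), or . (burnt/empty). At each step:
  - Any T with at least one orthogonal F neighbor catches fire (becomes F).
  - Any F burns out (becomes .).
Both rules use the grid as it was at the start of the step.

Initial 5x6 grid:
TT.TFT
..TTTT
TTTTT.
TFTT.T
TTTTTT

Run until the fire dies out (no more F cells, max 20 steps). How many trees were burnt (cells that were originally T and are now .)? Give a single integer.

Step 1: +7 fires, +2 burnt (F count now 7)
Step 2: +8 fires, +7 burnt (F count now 8)
Step 3: +3 fires, +8 burnt (F count now 3)
Step 4: +1 fires, +3 burnt (F count now 1)
Step 5: +1 fires, +1 burnt (F count now 1)
Step 6: +1 fires, +1 burnt (F count now 1)
Step 7: +0 fires, +1 burnt (F count now 0)
Fire out after step 7
Initially T: 23, now '.': 28
Total burnt (originally-T cells now '.'): 21

Answer: 21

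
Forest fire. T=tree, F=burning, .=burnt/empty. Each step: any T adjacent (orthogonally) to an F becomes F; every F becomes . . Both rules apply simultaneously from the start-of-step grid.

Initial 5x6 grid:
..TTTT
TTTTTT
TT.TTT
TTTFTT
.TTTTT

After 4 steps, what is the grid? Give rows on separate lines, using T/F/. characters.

Step 1: 4 trees catch fire, 1 burn out
  ..TTTT
  TTTTTT
  TT.FTT
  TTF.FT
  .TTFTT
Step 2: 6 trees catch fire, 4 burn out
  ..TTTT
  TTTFTT
  TT..FT
  TF...F
  .TF.FT
Step 3: 8 trees catch fire, 6 burn out
  ..TFTT
  TTF.FT
  TF...F
  F.....
  .F...F
Step 4: 5 trees catch fire, 8 burn out
  ..F.FT
  TF...F
  F.....
  ......
  ......

..F.FT
TF...F
F.....
......
......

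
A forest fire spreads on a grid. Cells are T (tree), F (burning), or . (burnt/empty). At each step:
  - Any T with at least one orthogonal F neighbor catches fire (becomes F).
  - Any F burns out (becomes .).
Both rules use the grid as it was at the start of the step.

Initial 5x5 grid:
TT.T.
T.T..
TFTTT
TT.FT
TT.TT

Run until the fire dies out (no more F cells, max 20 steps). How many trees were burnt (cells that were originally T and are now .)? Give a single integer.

Step 1: +6 fires, +2 burnt (F count now 6)
Step 2: +6 fires, +6 burnt (F count now 6)
Step 3: +2 fires, +6 burnt (F count now 2)
Step 4: +1 fires, +2 burnt (F count now 1)
Step 5: +0 fires, +1 burnt (F count now 0)
Fire out after step 5
Initially T: 16, now '.': 24
Total burnt (originally-T cells now '.'): 15

Answer: 15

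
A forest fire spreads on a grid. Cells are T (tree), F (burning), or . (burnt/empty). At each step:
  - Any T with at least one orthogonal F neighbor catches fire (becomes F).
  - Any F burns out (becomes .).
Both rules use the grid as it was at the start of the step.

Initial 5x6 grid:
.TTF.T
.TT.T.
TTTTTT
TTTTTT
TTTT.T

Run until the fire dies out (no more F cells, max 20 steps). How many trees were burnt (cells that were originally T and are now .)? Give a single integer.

Answer: 22

Derivation:
Step 1: +1 fires, +1 burnt (F count now 1)
Step 2: +2 fires, +1 burnt (F count now 2)
Step 3: +2 fires, +2 burnt (F count now 2)
Step 4: +3 fires, +2 burnt (F count now 3)
Step 5: +5 fires, +3 burnt (F count now 5)
Step 6: +6 fires, +5 burnt (F count now 6)
Step 7: +2 fires, +6 burnt (F count now 2)
Step 8: +1 fires, +2 burnt (F count now 1)
Step 9: +0 fires, +1 burnt (F count now 0)
Fire out after step 9
Initially T: 23, now '.': 29
Total burnt (originally-T cells now '.'): 22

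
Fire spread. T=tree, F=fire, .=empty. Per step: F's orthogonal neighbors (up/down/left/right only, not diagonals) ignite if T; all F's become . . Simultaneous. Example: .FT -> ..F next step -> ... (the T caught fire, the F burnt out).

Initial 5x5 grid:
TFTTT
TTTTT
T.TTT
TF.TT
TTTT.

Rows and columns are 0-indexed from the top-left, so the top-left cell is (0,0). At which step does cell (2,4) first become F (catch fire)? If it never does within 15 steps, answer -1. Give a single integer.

Step 1: cell (2,4)='T' (+5 fires, +2 burnt)
Step 2: cell (2,4)='T' (+6 fires, +5 burnt)
Step 3: cell (2,4)='T' (+4 fires, +6 burnt)
Step 4: cell (2,4)='T' (+3 fires, +4 burnt)
Step 5: cell (2,4)='F' (+2 fires, +3 burnt)
  -> target ignites at step 5
Step 6: cell (2,4)='.' (+0 fires, +2 burnt)
  fire out at step 6

5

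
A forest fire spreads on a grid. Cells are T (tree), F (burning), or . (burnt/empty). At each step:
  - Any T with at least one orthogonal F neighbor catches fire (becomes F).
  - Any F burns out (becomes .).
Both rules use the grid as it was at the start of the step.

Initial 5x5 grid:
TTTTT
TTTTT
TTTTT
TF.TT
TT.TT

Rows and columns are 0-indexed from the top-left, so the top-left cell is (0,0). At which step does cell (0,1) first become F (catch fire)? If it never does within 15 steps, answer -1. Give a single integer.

Step 1: cell (0,1)='T' (+3 fires, +1 burnt)
Step 2: cell (0,1)='T' (+4 fires, +3 burnt)
Step 3: cell (0,1)='F' (+4 fires, +4 burnt)
  -> target ignites at step 3
Step 4: cell (0,1)='.' (+5 fires, +4 burnt)
Step 5: cell (0,1)='.' (+4 fires, +5 burnt)
Step 6: cell (0,1)='.' (+2 fires, +4 burnt)
Step 7: cell (0,1)='.' (+0 fires, +2 burnt)
  fire out at step 7

3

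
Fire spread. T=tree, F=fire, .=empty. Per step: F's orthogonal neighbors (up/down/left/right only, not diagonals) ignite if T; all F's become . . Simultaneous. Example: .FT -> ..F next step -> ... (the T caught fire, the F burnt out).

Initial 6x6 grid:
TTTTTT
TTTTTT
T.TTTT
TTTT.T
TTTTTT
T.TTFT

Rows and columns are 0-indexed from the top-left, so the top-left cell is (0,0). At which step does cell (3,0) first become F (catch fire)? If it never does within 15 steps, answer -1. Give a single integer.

Step 1: cell (3,0)='T' (+3 fires, +1 burnt)
Step 2: cell (3,0)='T' (+3 fires, +3 burnt)
Step 3: cell (3,0)='T' (+3 fires, +3 burnt)
Step 4: cell (3,0)='T' (+4 fires, +3 burnt)
Step 5: cell (3,0)='T' (+6 fires, +4 burnt)
Step 6: cell (3,0)='F' (+6 fires, +6 burnt)
  -> target ignites at step 6
Step 7: cell (3,0)='.' (+4 fires, +6 burnt)
Step 8: cell (3,0)='.' (+2 fires, +4 burnt)
Step 9: cell (3,0)='.' (+1 fires, +2 burnt)
Step 10: cell (3,0)='.' (+0 fires, +1 burnt)
  fire out at step 10

6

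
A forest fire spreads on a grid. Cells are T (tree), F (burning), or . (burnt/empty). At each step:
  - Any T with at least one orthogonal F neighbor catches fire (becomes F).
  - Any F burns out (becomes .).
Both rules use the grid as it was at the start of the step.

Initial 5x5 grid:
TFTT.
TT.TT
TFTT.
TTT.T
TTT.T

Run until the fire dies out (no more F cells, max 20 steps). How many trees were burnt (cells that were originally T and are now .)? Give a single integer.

Step 1: +6 fires, +2 burnt (F count now 6)
Step 2: +6 fires, +6 burnt (F count now 6)
Step 3: +3 fires, +6 burnt (F count now 3)
Step 4: +1 fires, +3 burnt (F count now 1)
Step 5: +0 fires, +1 burnt (F count now 0)
Fire out after step 5
Initially T: 18, now '.': 23
Total burnt (originally-T cells now '.'): 16

Answer: 16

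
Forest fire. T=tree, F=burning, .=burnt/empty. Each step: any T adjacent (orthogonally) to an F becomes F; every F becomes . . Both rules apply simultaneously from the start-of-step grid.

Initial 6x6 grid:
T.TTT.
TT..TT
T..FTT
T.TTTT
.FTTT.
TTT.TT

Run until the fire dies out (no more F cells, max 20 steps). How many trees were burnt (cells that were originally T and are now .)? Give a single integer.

Step 1: +4 fires, +2 burnt (F count now 4)
Step 2: +7 fires, +4 burnt (F count now 7)
Step 3: +4 fires, +7 burnt (F count now 4)
Step 4: +2 fires, +4 burnt (F count now 2)
Step 5: +2 fires, +2 burnt (F count now 2)
Step 6: +0 fires, +2 burnt (F count now 0)
Fire out after step 6
Initially T: 24, now '.': 31
Total burnt (originally-T cells now '.'): 19

Answer: 19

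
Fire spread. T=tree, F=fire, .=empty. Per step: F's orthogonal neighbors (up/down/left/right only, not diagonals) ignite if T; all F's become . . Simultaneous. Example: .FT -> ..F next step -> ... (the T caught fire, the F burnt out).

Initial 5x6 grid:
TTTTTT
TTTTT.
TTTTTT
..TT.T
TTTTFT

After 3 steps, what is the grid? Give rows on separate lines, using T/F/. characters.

Step 1: 2 trees catch fire, 1 burn out
  TTTTTT
  TTTTT.
  TTTTTT
  ..TT.T
  TTTF.F
Step 2: 3 trees catch fire, 2 burn out
  TTTTTT
  TTTTT.
  TTTTTT
  ..TF.F
  TTF...
Step 3: 4 trees catch fire, 3 burn out
  TTTTTT
  TTTTT.
  TTTFTF
  ..F...
  TF....

TTTTTT
TTTTT.
TTTFTF
..F...
TF....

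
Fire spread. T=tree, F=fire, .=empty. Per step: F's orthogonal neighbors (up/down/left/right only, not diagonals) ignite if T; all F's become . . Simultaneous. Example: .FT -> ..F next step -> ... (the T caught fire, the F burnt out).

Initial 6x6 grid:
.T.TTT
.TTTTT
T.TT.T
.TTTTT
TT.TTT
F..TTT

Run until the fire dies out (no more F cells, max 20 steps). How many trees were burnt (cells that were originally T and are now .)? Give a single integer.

Step 1: +1 fires, +1 burnt (F count now 1)
Step 2: +1 fires, +1 burnt (F count now 1)
Step 3: +1 fires, +1 burnt (F count now 1)
Step 4: +1 fires, +1 burnt (F count now 1)
Step 5: +2 fires, +1 burnt (F count now 2)
Step 6: +4 fires, +2 burnt (F count now 4)
Step 7: +5 fires, +4 burnt (F count now 5)
Step 8: +6 fires, +5 burnt (F count now 6)
Step 9: +3 fires, +6 burnt (F count now 3)
Step 10: +1 fires, +3 burnt (F count now 1)
Step 11: +0 fires, +1 burnt (F count now 0)
Fire out after step 11
Initially T: 26, now '.': 35
Total burnt (originally-T cells now '.'): 25

Answer: 25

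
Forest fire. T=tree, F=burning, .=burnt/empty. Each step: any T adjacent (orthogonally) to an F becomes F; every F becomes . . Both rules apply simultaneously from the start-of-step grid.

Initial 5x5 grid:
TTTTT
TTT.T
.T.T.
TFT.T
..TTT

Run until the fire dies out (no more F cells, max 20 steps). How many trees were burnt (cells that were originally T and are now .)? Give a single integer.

Step 1: +3 fires, +1 burnt (F count now 3)
Step 2: +2 fires, +3 burnt (F count now 2)
Step 3: +4 fires, +2 burnt (F count now 4)
Step 4: +3 fires, +4 burnt (F count now 3)
Step 5: +2 fires, +3 burnt (F count now 2)
Step 6: +1 fires, +2 burnt (F count now 1)
Step 7: +1 fires, +1 burnt (F count now 1)
Step 8: +0 fires, +1 burnt (F count now 0)
Fire out after step 8
Initially T: 17, now '.': 24
Total burnt (originally-T cells now '.'): 16

Answer: 16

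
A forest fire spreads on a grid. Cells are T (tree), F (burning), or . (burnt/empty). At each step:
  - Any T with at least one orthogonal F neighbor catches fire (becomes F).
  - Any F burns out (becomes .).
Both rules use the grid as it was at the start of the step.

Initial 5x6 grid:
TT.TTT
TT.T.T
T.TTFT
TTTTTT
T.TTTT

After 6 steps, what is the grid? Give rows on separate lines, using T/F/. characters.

Step 1: 3 trees catch fire, 1 burn out
  TT.TTT
  TT.T.T
  T.TF.F
  TTTTFT
  T.TTTT
Step 2: 6 trees catch fire, 3 burn out
  TT.TTT
  TT.F.F
  T.F...
  TTTF.F
  T.TTFT
Step 3: 5 trees catch fire, 6 burn out
  TT.FTF
  TT....
  T.....
  TTF...
  T.TF.F
Step 4: 3 trees catch fire, 5 burn out
  TT..F.
  TT....
  T.....
  TF....
  T.F...
Step 5: 1 trees catch fire, 3 burn out
  TT....
  TT....
  T.....
  F.....
  T.....
Step 6: 2 trees catch fire, 1 burn out
  TT....
  TT....
  F.....
  ......
  F.....

TT....
TT....
F.....
......
F.....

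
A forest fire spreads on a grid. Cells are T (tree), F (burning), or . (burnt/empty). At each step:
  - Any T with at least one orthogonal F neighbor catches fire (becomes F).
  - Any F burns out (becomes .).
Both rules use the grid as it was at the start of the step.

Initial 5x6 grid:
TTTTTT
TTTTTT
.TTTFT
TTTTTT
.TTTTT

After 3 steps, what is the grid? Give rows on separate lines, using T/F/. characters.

Step 1: 4 trees catch fire, 1 burn out
  TTTTTT
  TTTTFT
  .TTF.F
  TTTTFT
  .TTTTT
Step 2: 7 trees catch fire, 4 burn out
  TTTTFT
  TTTF.F
  .TF...
  TTTF.F
  .TTTFT
Step 3: 7 trees catch fire, 7 burn out
  TTTF.F
  TTF...
  .F....
  TTF...
  .TTF.F

TTTF.F
TTF...
.F....
TTF...
.TTF.F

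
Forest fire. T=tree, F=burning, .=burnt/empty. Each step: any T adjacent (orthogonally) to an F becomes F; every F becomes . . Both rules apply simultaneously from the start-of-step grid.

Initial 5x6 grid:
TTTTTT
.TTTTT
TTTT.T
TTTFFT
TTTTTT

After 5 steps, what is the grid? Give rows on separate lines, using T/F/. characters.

Step 1: 5 trees catch fire, 2 burn out
  TTTTTT
  .TTTTT
  TTTF.T
  TTF..F
  TTTFFT
Step 2: 6 trees catch fire, 5 burn out
  TTTTTT
  .TTFTT
  TTF..F
  TF....
  TTF..F
Step 3: 7 trees catch fire, 6 burn out
  TTTFTT
  .TF.FF
  TF....
  F.....
  TF....
Step 4: 6 trees catch fire, 7 burn out
  TTF.FF
  .F....
  F.....
  ......
  F.....
Step 5: 1 trees catch fire, 6 burn out
  TF....
  ......
  ......
  ......
  ......

TF....
......
......
......
......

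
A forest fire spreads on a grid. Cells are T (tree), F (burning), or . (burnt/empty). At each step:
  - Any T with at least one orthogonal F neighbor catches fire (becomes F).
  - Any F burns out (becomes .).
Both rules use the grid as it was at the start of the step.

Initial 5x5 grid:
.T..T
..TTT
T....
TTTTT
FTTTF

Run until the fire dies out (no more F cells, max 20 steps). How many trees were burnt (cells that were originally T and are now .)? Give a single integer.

Step 1: +4 fires, +2 burnt (F count now 4)
Step 2: +4 fires, +4 burnt (F count now 4)
Step 3: +1 fires, +4 burnt (F count now 1)
Step 4: +0 fires, +1 burnt (F count now 0)
Fire out after step 4
Initially T: 14, now '.': 20
Total burnt (originally-T cells now '.'): 9

Answer: 9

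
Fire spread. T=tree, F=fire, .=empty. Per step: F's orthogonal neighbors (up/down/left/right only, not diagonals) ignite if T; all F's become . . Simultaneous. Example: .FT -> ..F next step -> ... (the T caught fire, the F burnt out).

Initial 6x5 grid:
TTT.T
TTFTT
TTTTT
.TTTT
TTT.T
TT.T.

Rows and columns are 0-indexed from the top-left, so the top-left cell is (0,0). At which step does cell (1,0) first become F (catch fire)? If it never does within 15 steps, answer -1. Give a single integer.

Step 1: cell (1,0)='T' (+4 fires, +1 burnt)
Step 2: cell (1,0)='F' (+6 fires, +4 burnt)
  -> target ignites at step 2
Step 3: cell (1,0)='.' (+7 fires, +6 burnt)
Step 4: cell (1,0)='.' (+2 fires, +7 burnt)
Step 5: cell (1,0)='.' (+3 fires, +2 burnt)
Step 6: cell (1,0)='.' (+1 fires, +3 burnt)
Step 7: cell (1,0)='.' (+0 fires, +1 burnt)
  fire out at step 7

2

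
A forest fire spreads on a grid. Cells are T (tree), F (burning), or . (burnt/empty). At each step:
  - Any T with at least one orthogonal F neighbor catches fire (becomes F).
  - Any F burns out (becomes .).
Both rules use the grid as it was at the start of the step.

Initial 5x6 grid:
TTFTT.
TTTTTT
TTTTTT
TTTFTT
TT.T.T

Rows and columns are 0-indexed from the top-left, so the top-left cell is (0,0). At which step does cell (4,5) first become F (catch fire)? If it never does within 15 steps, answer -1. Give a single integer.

Step 1: cell (4,5)='T' (+7 fires, +2 burnt)
Step 2: cell (4,5)='T' (+8 fires, +7 burnt)
Step 3: cell (4,5)='F' (+7 fires, +8 burnt)
  -> target ignites at step 3
Step 4: cell (4,5)='.' (+3 fires, +7 burnt)
Step 5: cell (4,5)='.' (+0 fires, +3 burnt)
  fire out at step 5

3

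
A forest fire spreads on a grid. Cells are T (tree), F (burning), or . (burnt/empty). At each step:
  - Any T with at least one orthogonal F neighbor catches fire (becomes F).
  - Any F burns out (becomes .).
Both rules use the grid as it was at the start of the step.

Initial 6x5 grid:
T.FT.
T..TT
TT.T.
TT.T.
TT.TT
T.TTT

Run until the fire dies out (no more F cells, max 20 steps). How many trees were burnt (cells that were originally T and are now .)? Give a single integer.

Step 1: +1 fires, +1 burnt (F count now 1)
Step 2: +1 fires, +1 burnt (F count now 1)
Step 3: +2 fires, +1 burnt (F count now 2)
Step 4: +1 fires, +2 burnt (F count now 1)
Step 5: +1 fires, +1 burnt (F count now 1)
Step 6: +2 fires, +1 burnt (F count now 2)
Step 7: +2 fires, +2 burnt (F count now 2)
Step 8: +0 fires, +2 burnt (F count now 0)
Fire out after step 8
Initially T: 19, now '.': 21
Total burnt (originally-T cells now '.'): 10

Answer: 10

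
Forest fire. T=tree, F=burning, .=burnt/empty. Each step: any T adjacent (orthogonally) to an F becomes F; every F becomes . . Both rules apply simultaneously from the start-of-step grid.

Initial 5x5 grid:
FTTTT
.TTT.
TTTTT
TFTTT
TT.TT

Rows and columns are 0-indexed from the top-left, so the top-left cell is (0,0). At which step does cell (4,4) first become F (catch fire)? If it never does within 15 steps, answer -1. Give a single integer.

Step 1: cell (4,4)='T' (+5 fires, +2 burnt)
Step 2: cell (4,4)='T' (+6 fires, +5 burnt)
Step 3: cell (4,4)='T' (+5 fires, +6 burnt)
Step 4: cell (4,4)='F' (+4 fires, +5 burnt)
  -> target ignites at step 4
Step 5: cell (4,4)='.' (+0 fires, +4 burnt)
  fire out at step 5

4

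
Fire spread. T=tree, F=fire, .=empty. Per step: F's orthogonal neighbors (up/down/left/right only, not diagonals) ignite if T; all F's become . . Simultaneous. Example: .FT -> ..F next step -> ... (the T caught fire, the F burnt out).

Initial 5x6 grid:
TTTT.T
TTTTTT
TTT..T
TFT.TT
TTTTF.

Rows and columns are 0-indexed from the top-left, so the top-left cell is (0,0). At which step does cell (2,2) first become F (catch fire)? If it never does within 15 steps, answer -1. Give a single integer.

Step 1: cell (2,2)='T' (+6 fires, +2 burnt)
Step 2: cell (2,2)='F' (+6 fires, +6 burnt)
  -> target ignites at step 2
Step 3: cell (2,2)='.' (+4 fires, +6 burnt)
Step 4: cell (2,2)='.' (+4 fires, +4 burnt)
Step 5: cell (2,2)='.' (+3 fires, +4 burnt)
Step 6: cell (2,2)='.' (+0 fires, +3 burnt)
  fire out at step 6

2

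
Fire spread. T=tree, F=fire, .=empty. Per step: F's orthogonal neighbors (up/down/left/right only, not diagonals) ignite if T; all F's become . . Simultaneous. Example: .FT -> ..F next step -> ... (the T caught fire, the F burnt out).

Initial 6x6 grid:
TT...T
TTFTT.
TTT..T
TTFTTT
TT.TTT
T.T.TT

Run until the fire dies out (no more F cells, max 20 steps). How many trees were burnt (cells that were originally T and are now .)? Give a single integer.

Step 1: +5 fires, +2 burnt (F count now 5)
Step 2: +8 fires, +5 burnt (F count now 8)
Step 3: +5 fires, +8 burnt (F count now 5)
Step 4: +4 fires, +5 burnt (F count now 4)
Step 5: +1 fires, +4 burnt (F count now 1)
Step 6: +0 fires, +1 burnt (F count now 0)
Fire out after step 6
Initially T: 25, now '.': 34
Total burnt (originally-T cells now '.'): 23

Answer: 23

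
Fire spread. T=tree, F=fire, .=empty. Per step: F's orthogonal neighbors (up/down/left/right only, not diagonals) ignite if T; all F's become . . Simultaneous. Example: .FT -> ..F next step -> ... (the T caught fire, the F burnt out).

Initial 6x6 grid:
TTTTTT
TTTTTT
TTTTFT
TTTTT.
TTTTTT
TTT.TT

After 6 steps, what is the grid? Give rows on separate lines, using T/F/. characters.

Step 1: 4 trees catch fire, 1 burn out
  TTTTTT
  TTTTFT
  TTTF.F
  TTTTF.
  TTTTTT
  TTT.TT
Step 2: 6 trees catch fire, 4 burn out
  TTTTFT
  TTTF.F
  TTF...
  TTTF..
  TTTTFT
  TTT.TT
Step 3: 8 trees catch fire, 6 burn out
  TTTF.F
  TTF...
  TF....
  TTF...
  TTTF.F
  TTT.FT
Step 4: 6 trees catch fire, 8 burn out
  TTF...
  TF....
  F.....
  TF....
  TTF...
  TTT..F
Step 5: 5 trees catch fire, 6 burn out
  TF....
  F.....
  ......
  F.....
  TF....
  TTF...
Step 6: 3 trees catch fire, 5 burn out
  F.....
  ......
  ......
  ......
  F.....
  TF....

F.....
......
......
......
F.....
TF....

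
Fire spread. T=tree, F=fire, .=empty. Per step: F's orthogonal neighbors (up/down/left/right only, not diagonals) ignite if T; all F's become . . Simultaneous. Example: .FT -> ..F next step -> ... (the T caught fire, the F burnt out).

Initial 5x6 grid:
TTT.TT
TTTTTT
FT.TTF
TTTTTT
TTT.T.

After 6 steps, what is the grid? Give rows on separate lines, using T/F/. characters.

Step 1: 6 trees catch fire, 2 burn out
  TTT.TT
  FTTTTF
  .F.TF.
  FTTTTF
  TTT.T.
Step 2: 8 trees catch fire, 6 burn out
  FTT.TF
  .FTTF.
  ...F..
  .FTTF.
  FTT.T.
Step 3: 8 trees catch fire, 8 burn out
  .FT.F.
  ..FF..
  ......
  ..FF..
  .FT.F.
Step 4: 2 trees catch fire, 8 burn out
  ..F...
  ......
  ......
  ......
  ..F...
Step 5: 0 trees catch fire, 2 burn out
  ......
  ......
  ......
  ......
  ......
Step 6: 0 trees catch fire, 0 burn out
  ......
  ......
  ......
  ......
  ......

......
......
......
......
......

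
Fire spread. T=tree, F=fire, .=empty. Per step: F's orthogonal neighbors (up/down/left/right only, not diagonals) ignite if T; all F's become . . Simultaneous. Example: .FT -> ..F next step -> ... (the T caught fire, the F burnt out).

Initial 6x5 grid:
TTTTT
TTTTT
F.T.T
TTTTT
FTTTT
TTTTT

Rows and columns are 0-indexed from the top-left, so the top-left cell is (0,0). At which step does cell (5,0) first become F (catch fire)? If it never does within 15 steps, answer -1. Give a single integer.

Step 1: cell (5,0)='F' (+4 fires, +2 burnt)
  -> target ignites at step 1
Step 2: cell (5,0)='.' (+5 fires, +4 burnt)
Step 3: cell (5,0)='.' (+5 fires, +5 burnt)
Step 4: cell (5,0)='.' (+6 fires, +5 burnt)
Step 5: cell (5,0)='.' (+4 fires, +6 burnt)
Step 6: cell (5,0)='.' (+2 fires, +4 burnt)
Step 7: cell (5,0)='.' (+0 fires, +2 burnt)
  fire out at step 7

1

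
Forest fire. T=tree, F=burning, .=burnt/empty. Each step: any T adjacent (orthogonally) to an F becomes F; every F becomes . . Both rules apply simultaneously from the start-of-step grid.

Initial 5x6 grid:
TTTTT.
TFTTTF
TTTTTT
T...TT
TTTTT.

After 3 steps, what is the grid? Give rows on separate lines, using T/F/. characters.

Step 1: 6 trees catch fire, 2 burn out
  TFTTT.
  F.FTF.
  TFTTTF
  T...TT
  TTTTT.
Step 2: 8 trees catch fire, 6 burn out
  F.FTF.
  ...F..
  F.FTF.
  T...TF
  TTTTT.
Step 3: 4 trees catch fire, 8 burn out
  ...F..
  ......
  ...F..
  F...F.
  TTTTT.

...F..
......
...F..
F...F.
TTTTT.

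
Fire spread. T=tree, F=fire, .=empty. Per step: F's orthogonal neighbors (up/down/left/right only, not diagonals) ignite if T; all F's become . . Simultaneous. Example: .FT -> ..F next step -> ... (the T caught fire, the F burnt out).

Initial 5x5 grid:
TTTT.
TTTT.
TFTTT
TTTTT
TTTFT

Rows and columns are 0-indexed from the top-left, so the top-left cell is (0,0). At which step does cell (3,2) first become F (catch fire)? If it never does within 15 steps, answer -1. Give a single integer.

Step 1: cell (3,2)='T' (+7 fires, +2 burnt)
Step 2: cell (3,2)='F' (+8 fires, +7 burnt)
  -> target ignites at step 2
Step 3: cell (3,2)='.' (+5 fires, +8 burnt)
Step 4: cell (3,2)='.' (+1 fires, +5 burnt)
Step 5: cell (3,2)='.' (+0 fires, +1 burnt)
  fire out at step 5

2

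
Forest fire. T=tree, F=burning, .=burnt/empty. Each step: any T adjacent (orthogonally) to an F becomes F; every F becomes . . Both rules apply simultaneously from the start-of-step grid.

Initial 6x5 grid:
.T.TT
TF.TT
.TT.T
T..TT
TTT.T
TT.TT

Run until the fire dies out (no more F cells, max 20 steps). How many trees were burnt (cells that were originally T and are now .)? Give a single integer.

Answer: 4

Derivation:
Step 1: +3 fires, +1 burnt (F count now 3)
Step 2: +1 fires, +3 burnt (F count now 1)
Step 3: +0 fires, +1 burnt (F count now 0)
Fire out after step 3
Initially T: 20, now '.': 14
Total burnt (originally-T cells now '.'): 4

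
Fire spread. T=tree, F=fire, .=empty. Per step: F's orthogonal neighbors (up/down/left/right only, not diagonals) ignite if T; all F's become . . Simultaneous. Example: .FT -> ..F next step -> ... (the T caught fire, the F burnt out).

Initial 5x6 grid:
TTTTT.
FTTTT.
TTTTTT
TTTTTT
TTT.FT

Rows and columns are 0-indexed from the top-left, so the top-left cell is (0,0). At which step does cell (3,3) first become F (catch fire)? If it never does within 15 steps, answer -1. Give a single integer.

Step 1: cell (3,3)='T' (+5 fires, +2 burnt)
Step 2: cell (3,3)='F' (+7 fires, +5 burnt)
  -> target ignites at step 2
Step 3: cell (3,3)='.' (+9 fires, +7 burnt)
Step 4: cell (3,3)='.' (+4 fires, +9 burnt)
Step 5: cell (3,3)='.' (+0 fires, +4 burnt)
  fire out at step 5

2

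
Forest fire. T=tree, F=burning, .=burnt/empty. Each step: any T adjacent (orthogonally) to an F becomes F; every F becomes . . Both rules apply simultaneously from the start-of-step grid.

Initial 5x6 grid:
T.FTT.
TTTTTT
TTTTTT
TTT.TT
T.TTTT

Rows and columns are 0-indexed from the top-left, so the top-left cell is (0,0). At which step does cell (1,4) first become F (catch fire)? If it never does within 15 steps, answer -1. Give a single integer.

Step 1: cell (1,4)='T' (+2 fires, +1 burnt)
Step 2: cell (1,4)='T' (+4 fires, +2 burnt)
Step 3: cell (1,4)='F' (+5 fires, +4 burnt)
  -> target ignites at step 3
Step 4: cell (1,4)='.' (+6 fires, +5 burnt)
Step 5: cell (1,4)='.' (+4 fires, +6 burnt)
Step 6: cell (1,4)='.' (+3 fires, +4 burnt)
Step 7: cell (1,4)='.' (+1 fires, +3 burnt)
Step 8: cell (1,4)='.' (+0 fires, +1 burnt)
  fire out at step 8

3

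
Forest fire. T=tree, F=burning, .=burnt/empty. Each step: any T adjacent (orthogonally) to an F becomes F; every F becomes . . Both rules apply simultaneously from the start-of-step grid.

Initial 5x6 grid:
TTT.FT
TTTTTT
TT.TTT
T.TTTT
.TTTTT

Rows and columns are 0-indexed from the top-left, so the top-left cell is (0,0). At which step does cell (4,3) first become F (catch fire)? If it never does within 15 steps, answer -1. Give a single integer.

Step 1: cell (4,3)='T' (+2 fires, +1 burnt)
Step 2: cell (4,3)='T' (+3 fires, +2 burnt)
Step 3: cell (4,3)='T' (+4 fires, +3 burnt)
Step 4: cell (4,3)='T' (+5 fires, +4 burnt)
Step 5: cell (4,3)='F' (+6 fires, +5 burnt)
  -> target ignites at step 5
Step 6: cell (4,3)='.' (+3 fires, +6 burnt)
Step 7: cell (4,3)='.' (+2 fires, +3 burnt)
Step 8: cell (4,3)='.' (+0 fires, +2 burnt)
  fire out at step 8

5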